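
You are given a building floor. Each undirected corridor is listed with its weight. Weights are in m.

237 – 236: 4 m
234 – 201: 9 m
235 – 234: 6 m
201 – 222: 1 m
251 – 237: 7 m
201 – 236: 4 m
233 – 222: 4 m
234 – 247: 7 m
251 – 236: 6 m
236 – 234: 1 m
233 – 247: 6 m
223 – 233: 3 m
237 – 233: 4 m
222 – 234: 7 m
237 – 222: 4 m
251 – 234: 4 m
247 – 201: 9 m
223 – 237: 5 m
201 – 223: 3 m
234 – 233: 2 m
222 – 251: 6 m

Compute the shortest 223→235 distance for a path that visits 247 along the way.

Shortest 223→247: 223 → 233 → 247 = 9
Shortest 247→235: 247 → 234 → 235 = 13
Total via 247: 9 + 13 = 22 m.

22 m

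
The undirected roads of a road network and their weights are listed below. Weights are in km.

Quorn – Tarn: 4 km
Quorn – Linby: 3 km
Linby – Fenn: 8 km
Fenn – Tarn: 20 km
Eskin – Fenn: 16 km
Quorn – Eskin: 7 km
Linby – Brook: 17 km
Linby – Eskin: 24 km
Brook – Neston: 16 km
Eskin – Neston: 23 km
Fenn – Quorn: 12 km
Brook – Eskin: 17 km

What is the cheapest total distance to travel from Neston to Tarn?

34 km

Running Dijkstra from Neston:
Neston: 0
Brook: 16  (via Neston)
Eskin: 23  (via Neston)
Quorn: 30  (via Eskin)
Linby: 33  (via Brook)
Tarn: 34  (via Quorn)
Shortest route: Neston–Eskin–Quorn–Tarn = 34 km.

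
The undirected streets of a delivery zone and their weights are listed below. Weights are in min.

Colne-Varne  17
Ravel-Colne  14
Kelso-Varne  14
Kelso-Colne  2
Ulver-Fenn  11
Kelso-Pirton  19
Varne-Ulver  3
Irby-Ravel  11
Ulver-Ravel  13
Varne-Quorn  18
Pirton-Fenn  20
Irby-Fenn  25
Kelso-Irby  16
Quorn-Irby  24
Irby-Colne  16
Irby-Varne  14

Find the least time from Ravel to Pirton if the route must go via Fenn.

Shortest Ravel→Fenn: Ravel–Ulver–Fenn = 24
Best Fenn to Pirton: Fenn–Pirton costing 20
Total via Fenn: 24 + 20 = 44 min.

44 min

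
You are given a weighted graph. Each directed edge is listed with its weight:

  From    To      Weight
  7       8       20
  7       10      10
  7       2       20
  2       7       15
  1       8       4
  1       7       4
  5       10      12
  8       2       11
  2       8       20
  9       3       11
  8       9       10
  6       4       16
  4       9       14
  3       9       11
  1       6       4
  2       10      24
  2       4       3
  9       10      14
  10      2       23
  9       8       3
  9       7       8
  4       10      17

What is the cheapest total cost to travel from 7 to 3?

Shortest distances from 7:
7: 0
10: 10  (via 7)
2: 20  (via 7)
8: 20  (via 7)
4: 23  (via 2)
9: 30  (via 8)
3: 41  (via 9)
Shortest route: 7–8–9–3 = 41.

41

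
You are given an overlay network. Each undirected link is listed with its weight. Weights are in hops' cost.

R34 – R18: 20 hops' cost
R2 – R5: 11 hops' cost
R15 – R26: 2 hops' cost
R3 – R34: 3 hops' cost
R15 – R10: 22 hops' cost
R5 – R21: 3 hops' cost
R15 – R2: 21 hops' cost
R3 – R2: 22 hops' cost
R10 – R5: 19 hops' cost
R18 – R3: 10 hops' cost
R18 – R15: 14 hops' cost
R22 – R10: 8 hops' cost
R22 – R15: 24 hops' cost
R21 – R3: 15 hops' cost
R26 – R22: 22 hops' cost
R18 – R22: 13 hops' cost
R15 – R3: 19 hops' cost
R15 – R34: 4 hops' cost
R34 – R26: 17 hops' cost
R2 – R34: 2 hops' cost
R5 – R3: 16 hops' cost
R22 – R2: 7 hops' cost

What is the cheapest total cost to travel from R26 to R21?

Running Dijkstra from R26:
R26: 0
R15: 2  (via R26)
R34: 6  (via R15)
R2: 8  (via R34)
R3: 9  (via R34)
R22: 15  (via R2)
R18: 16  (via R15)
R5: 19  (via R2)
R21: 22  (via R5)
Shortest route: R26 → R15 → R34 → R2 → R5 → R21 = 22 hops' cost.

22 hops' cost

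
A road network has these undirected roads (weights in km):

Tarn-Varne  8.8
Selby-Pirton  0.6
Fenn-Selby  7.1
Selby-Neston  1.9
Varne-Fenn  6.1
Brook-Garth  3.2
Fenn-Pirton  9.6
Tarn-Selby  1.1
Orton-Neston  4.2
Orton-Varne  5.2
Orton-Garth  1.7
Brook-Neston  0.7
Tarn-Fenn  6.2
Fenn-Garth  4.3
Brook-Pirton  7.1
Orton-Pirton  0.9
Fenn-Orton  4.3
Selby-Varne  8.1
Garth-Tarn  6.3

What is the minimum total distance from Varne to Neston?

Shortest distances from Varne:
Varne: 0
Orton: 5.2  (via Varne)
Fenn: 6.1  (via Varne)
Pirton: 6.1  (via Orton)
Selby: 6.7  (via Pirton)
Garth: 6.9  (via Orton)
Tarn: 7.8  (via Selby)
Neston: 8.6  (via Selby)
Shortest route: Varne → Orton → Pirton → Selby → Neston = 8.6 km.

8.6 km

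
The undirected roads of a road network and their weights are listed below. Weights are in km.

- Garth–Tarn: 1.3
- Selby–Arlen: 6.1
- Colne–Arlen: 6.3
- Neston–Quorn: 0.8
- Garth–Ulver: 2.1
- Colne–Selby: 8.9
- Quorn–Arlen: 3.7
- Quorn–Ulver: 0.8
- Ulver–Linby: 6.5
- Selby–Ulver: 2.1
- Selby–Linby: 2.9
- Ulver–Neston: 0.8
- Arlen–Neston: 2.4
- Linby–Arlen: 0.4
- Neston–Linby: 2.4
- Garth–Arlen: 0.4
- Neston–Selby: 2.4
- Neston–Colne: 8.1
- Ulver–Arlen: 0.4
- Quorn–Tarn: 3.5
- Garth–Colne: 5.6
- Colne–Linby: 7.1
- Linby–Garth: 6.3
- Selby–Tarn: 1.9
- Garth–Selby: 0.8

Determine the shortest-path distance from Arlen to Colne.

6 km

Enumerating some paths:
Arlen–Ulver–Garth–Colne: 0.4+2.1+5.6 = 8.1
Arlen–Colne: 6.3 = 6.3
Arlen–Linby–Colne: 0.4+7.1 = 7.5
Arlen–Garth–Colne: 0.4+5.6 = 6
The minimum is 6 km via Arlen–Garth–Colne.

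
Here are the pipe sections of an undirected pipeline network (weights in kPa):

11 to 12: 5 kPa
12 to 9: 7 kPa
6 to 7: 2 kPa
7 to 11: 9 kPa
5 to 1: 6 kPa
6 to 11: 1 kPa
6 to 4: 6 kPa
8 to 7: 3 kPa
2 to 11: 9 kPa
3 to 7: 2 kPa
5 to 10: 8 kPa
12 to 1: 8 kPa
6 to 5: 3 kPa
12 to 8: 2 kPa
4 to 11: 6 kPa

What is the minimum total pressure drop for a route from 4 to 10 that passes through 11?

18 kPa

Shortest 4→11: 4–11 = 6
Shortest 11→10: 11–6–5–10 = 12
Total via 11: 6 + 12 = 18 kPa.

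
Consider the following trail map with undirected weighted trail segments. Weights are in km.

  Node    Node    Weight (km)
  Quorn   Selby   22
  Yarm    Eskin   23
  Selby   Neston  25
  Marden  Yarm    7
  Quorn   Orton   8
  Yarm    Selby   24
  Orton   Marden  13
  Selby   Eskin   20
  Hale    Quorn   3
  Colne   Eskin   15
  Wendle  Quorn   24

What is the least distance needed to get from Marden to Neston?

56 km

Running Dijkstra from Marden:
Marden: 0
Yarm: 7  (via Marden)
Orton: 13  (via Marden)
Quorn: 21  (via Orton)
Hale: 24  (via Quorn)
Eskin: 30  (via Yarm)
Selby: 31  (via Yarm)
Wendle: 45  (via Quorn)
Colne: 45  (via Eskin)
Neston: 56  (via Selby)
Shortest route: Marden → Yarm → Selby → Neston = 56 km.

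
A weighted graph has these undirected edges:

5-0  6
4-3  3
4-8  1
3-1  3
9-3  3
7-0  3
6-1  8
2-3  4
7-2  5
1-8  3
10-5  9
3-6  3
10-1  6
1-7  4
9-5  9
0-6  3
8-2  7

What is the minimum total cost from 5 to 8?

Candidate routes:
5 - 0 - 6 - 3 - 1 - 8: 6+3+3+3+3 = 18
5 - 10 - 1 - 8: 9+6+3 = 18
5 - 0 - 7 - 1 - 8: 6+3+4+3 = 16
5 - 9 - 3 - 1 - 8: 9+3+3+3 = 18
Cheapest is 5 - 0 - 7 - 1 - 8 at 16.

16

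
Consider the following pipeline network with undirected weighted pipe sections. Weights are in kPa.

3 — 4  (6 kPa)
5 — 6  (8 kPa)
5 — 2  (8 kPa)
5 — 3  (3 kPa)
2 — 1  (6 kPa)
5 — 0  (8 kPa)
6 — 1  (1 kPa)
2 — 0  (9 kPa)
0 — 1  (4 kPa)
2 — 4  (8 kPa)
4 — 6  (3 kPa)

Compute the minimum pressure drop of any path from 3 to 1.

10 kPa

Compare a few routes:
3 - 4 - 6 - 1: 6+3+1 = 10
3 - 5 - 6 - 1: 3+8+1 = 12
Cheapest is 3 - 4 - 6 - 1 at 10 kPa.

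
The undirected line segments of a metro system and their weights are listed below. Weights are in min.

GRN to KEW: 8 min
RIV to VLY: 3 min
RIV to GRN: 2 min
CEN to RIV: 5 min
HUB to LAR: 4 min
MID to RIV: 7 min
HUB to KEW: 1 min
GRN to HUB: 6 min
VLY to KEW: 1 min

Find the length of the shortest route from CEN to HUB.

10 min

Candidate routes:
CEN - RIV - GRN - KEW - HUB: 5+2+8+1 = 16
CEN - RIV - GRN - HUB: 5+2+6 = 13
CEN - RIV - VLY - KEW - HUB: 5+3+1+1 = 10
Cheapest is CEN - RIV - VLY - KEW - HUB at 10 min.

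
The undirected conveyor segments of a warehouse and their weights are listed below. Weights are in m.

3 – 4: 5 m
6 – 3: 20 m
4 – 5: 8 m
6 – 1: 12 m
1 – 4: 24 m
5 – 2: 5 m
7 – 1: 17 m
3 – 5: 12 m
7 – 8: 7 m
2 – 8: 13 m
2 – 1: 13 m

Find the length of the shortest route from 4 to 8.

26 m

Enumerating some paths:
4–5–2–8: 8+5+13 = 26
4–3–5–2–8: 5+12+5+13 = 35
4–1–7–8: 24+17+7 = 48
4–5–2–1–7–8: 8+5+13+17+7 = 50
Cheapest is 4–5–2–8 at 26 m.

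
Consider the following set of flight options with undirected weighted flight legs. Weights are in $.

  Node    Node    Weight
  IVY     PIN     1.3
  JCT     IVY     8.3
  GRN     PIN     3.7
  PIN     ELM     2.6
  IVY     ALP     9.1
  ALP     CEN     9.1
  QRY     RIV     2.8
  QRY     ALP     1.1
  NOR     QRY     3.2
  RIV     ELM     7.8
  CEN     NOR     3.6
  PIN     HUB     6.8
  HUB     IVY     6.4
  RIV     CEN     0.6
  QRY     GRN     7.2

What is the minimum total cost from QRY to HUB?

Shortest distances from QRY:
QRY: 0
ALP: 1.1  (via QRY)
RIV: 2.8  (via QRY)
NOR: 3.2  (via QRY)
CEN: 3.4  (via RIV)
GRN: 7.2  (via QRY)
IVY: 10.2  (via ALP)
ELM: 10.6  (via RIV)
PIN: 10.9  (via GRN)
HUB: 16.6  (via IVY)
Shortest route: QRY–ALP–IVY–HUB = $16.6.

$16.6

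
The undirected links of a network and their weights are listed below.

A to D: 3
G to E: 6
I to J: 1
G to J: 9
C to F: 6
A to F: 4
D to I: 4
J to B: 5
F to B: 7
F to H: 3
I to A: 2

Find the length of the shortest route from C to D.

Settle nodes by increasing distance from C:
C: 0
F: 6  (via C)
H: 9  (via F)
A: 10  (via F)
I: 12  (via A)
B: 13  (via F)
D: 13  (via A)
Shortest route: C → F → A → D = 13.

13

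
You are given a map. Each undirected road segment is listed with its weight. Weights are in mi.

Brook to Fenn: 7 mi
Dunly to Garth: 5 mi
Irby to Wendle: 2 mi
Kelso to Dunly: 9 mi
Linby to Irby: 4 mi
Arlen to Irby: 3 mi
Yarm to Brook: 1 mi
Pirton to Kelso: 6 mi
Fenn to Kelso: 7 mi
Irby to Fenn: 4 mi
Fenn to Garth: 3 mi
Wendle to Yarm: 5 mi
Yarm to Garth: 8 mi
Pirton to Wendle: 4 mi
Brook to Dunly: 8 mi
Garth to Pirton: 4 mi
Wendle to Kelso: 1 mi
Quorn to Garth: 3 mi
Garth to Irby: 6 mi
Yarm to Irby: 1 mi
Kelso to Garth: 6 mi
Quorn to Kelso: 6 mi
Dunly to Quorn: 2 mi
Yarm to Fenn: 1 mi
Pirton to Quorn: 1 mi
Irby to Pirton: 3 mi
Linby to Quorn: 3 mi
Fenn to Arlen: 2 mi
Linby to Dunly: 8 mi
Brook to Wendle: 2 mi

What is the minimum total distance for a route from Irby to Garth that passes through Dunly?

Best Irby to Dunly: Irby → Pirton → Quorn → Dunly costing 6
Best Dunly to Garth: Dunly → Garth costing 5
Total via Dunly: 6 + 5 = 11 mi.

11 mi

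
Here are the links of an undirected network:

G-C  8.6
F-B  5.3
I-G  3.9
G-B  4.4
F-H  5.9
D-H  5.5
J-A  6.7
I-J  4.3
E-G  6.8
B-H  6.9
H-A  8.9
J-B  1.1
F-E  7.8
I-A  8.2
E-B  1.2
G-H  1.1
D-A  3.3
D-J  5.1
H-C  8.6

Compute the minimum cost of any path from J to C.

Enumerating some paths:
J - B - G - C: 1.1+4.4+8.6 = 14.1
J - B - G - H - C: 1.1+4.4+1.1+8.6 = 15.2
Cheapest is J - B - G - C at 14.1.

14.1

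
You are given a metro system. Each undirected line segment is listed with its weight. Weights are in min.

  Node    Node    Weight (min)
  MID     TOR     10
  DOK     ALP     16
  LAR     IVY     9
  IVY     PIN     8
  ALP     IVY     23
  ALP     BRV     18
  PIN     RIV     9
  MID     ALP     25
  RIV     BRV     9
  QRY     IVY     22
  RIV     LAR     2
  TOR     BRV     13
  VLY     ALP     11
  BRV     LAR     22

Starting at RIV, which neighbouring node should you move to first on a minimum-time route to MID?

BRV

Compare a few routes:
RIV - LAR - BRV - TOR - MID: 2+22+13+10 = 47
RIV - BRV - ALP - MID: 9+18+25 = 52
RIV - BRV - TOR - MID: 9+13+10 = 32
Cheapest is RIV - BRV - TOR - MID at 32 min.
So from RIV the first move is to BRV.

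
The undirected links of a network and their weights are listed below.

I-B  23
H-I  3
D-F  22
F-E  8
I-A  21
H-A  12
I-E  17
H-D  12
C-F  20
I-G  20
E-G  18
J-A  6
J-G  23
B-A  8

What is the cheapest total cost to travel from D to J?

30

Enumerating some paths:
D → H → I → A → J: 12+3+21+6 = 42
D → H → A → J: 12+12+6 = 30
The minimum is 30 via D → H → A → J.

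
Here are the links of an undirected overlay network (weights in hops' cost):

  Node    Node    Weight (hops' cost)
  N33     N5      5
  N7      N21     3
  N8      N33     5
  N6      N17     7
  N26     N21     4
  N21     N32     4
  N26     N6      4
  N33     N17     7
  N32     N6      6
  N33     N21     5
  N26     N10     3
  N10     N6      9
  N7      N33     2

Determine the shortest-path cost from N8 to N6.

18 hops' cost

Enumerating some paths:
N8 → N33 → N17 → N6: 5+7+7 = 19
N8 → N33 → N21 → N26 → N6: 5+5+4+4 = 18
The minimum is 18 hops' cost via N8 → N33 → N21 → N26 → N6.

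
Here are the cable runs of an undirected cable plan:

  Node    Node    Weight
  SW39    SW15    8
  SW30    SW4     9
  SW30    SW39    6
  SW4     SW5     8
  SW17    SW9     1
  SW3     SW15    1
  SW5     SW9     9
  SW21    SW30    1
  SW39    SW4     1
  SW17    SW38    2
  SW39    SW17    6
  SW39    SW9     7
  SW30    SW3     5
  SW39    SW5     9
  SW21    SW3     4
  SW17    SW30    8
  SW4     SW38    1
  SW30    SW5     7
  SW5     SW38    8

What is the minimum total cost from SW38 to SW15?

10

Running Dijkstra from SW38:
SW38: 0
SW4: 1  (via SW38)
SW39: 2  (via SW4)
SW17: 2  (via SW38)
SW9: 3  (via SW17)
SW30: 8  (via SW39)
SW5: 8  (via SW38)
SW21: 9  (via SW30)
SW15: 10  (via SW39)
Shortest route: SW38 → SW4 → SW39 → SW15 = 10.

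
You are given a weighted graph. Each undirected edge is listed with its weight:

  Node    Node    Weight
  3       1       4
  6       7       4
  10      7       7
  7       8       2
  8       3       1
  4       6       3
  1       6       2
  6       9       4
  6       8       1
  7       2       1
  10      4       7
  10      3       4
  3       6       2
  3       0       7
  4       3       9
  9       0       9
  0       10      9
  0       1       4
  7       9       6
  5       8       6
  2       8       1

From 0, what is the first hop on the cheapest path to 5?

1

Candidate routes:
0–1–6–8–5: 4+2+1+6 = 13
0–1–6–3–8–5: 4+2+2+1+6 = 15
0–3–8–5: 7+1+6 = 14
Cheapest is 0–1–6–8–5 at 13.
So from 0 the first move is to 1.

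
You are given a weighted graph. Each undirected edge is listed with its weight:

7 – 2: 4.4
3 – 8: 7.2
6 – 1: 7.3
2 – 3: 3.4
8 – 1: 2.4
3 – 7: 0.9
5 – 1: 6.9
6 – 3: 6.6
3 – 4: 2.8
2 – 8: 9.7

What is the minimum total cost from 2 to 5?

Shortest distances from 2:
2: 0
3: 3.4  (via 2)
7: 4.3  (via 3)
4: 6.2  (via 3)
8: 9.7  (via 2)
6: 10  (via 3)
1: 12.1  (via 8)
5: 19  (via 1)
Shortest route: 2 → 8 → 1 → 5 = 19.

19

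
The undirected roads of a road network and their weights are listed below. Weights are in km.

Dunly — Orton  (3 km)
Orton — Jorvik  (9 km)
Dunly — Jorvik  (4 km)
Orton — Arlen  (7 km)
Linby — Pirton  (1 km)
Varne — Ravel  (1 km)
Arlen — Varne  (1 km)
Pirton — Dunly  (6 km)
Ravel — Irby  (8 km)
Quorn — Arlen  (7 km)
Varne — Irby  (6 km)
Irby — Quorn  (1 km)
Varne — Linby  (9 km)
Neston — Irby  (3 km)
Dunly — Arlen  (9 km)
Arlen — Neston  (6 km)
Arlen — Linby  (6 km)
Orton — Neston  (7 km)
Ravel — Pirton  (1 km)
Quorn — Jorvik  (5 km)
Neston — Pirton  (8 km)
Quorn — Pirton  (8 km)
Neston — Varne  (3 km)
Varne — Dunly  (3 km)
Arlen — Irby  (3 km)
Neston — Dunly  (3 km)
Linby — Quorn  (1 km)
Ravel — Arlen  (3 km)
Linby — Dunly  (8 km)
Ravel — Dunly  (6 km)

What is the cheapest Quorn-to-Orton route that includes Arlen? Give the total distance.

11 km

Best Quorn to Arlen: Quorn–Irby–Arlen costing 4
Shortest Arlen→Orton: Arlen–Orton = 7
Total via Arlen: 4 + 7 = 11 km.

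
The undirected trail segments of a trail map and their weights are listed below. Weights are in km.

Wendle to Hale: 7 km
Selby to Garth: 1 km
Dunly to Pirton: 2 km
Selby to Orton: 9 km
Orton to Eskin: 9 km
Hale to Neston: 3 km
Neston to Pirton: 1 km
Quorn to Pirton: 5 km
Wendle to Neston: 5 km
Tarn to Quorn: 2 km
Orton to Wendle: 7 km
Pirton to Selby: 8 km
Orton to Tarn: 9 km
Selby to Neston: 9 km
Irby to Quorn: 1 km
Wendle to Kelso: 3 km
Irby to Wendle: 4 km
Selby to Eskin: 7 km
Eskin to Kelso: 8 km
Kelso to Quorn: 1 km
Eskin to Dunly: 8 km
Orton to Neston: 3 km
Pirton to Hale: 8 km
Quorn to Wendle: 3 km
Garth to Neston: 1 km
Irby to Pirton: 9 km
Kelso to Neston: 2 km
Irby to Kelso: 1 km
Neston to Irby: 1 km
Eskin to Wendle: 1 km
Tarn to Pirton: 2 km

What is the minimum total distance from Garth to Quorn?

Compare a few routes:
Garth–Neston–Irby–Quorn: 1+1+1 = 3
Garth–Neston–Kelso–Quorn: 1+2+1 = 4
The minimum is 3 km via Garth–Neston–Irby–Quorn.

3 km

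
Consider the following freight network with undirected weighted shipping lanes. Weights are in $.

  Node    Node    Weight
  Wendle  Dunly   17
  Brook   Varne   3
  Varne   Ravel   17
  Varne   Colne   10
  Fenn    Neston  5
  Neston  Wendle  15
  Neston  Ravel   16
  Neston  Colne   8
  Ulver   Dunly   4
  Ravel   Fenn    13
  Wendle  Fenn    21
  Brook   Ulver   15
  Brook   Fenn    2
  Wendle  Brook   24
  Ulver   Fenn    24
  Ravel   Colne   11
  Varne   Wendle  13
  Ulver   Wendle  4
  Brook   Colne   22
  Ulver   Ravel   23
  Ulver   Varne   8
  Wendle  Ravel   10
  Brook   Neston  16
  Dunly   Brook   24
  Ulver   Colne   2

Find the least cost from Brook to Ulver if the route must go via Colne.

$15

Shortest Brook→Colne: Brook → Varne → Colne = 13
Best Colne to Ulver: Colne → Ulver costing 2
Total via Colne: 13 + 2 = $15.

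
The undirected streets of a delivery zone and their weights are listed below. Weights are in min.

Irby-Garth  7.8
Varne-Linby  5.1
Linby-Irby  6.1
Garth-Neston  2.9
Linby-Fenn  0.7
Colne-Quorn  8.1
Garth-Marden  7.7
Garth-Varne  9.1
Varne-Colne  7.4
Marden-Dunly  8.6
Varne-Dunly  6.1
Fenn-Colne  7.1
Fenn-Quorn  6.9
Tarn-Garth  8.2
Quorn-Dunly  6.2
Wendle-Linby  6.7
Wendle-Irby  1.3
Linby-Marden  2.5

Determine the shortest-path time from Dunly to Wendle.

17.8 min

Settle nodes by increasing distance from Dunly:
Dunly: 0
Varne: 6.1  (via Dunly)
Quorn: 6.2  (via Dunly)
Marden: 8.6  (via Dunly)
Linby: 11.1  (via Marden)
Fenn: 11.8  (via Linby)
Colne: 13.5  (via Varne)
Garth: 15.2  (via Varne)
Irby: 17.2  (via Linby)
Wendle: 17.8  (via Linby)
Shortest route: Dunly–Marden–Linby–Wendle = 17.8 min.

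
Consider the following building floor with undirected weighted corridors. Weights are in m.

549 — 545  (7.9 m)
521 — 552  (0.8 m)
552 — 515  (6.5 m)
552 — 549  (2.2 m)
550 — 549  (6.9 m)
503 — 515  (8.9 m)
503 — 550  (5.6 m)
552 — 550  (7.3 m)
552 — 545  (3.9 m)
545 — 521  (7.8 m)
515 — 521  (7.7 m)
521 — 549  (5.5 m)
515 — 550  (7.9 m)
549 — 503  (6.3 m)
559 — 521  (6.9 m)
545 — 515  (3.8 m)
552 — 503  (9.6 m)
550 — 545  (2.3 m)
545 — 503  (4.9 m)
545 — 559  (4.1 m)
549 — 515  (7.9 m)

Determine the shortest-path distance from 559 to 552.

Enumerating some paths:
559–545–521–552: 4.1+7.8+0.8 = 12.7
559–545–552: 4.1+3.9 = 8
559–521–552: 6.9+0.8 = 7.7
559–545–550–552: 4.1+2.3+7.3 = 13.7
Cheapest is 559–521–552 at 7.7 m.

7.7 m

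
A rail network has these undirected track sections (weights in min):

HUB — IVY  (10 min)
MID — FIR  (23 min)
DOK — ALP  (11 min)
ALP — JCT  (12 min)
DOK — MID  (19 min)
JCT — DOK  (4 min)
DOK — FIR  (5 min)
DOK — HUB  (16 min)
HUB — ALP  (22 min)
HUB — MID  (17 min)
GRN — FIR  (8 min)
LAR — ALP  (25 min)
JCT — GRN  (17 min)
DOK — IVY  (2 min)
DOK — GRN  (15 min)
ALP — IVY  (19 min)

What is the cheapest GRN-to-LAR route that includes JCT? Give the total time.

Best GRN to JCT: GRN–JCT costing 17
Shortest JCT→LAR: JCT–ALP–LAR = 37
Total via JCT: 17 + 37 = 54 min.

54 min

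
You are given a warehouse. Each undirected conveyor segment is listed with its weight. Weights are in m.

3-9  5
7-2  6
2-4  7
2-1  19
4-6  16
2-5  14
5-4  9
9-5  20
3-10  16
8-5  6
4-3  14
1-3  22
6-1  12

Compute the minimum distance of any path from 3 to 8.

Candidate routes:
3 → 9 → 5 → 8: 5+20+6 = 31
3 → 1 → 2 → 5 → 8: 22+19+14+6 = 61
3 → 4 → 2 → 5 → 8: 14+7+14+6 = 41
3 → 4 → 5 → 8: 14+9+6 = 29
The minimum is 29 m via 3 → 4 → 5 → 8.

29 m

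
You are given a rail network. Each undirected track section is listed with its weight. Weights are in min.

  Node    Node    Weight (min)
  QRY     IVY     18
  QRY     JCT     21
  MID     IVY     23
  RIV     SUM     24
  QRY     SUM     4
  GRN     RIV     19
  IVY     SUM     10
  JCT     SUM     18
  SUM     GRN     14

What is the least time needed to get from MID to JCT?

51 min

Enumerating some paths:
MID → IVY → SUM → JCT: 23+10+18 = 51
MID → IVY → QRY → JCT: 23+18+21 = 62
MID → IVY → SUM → QRY → JCT: 23+10+4+21 = 58
MID → IVY → QRY → SUM → JCT: 23+18+4+18 = 63
The minimum is 51 min via MID → IVY → SUM → JCT.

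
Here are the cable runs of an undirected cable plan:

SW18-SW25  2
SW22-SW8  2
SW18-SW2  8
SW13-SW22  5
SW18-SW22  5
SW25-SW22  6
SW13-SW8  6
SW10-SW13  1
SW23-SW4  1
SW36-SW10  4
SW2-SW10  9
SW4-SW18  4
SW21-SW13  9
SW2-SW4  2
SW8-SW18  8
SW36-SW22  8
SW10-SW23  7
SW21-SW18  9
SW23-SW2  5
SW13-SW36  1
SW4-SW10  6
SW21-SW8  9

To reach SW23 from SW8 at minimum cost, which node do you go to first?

Compare a few routes:
SW8 → SW22 → SW18 → SW4 → SW23: 2+5+4+1 = 12
SW8 → SW13 → SW10 → SW4 → SW23: 6+1+6+1 = 14
SW8 → SW18 → SW4 → SW23: 8+4+1 = 13
Cheapest is SW8 → SW22 → SW18 → SW4 → SW23 at 12.
So from SW8 the first move is to SW22.

SW22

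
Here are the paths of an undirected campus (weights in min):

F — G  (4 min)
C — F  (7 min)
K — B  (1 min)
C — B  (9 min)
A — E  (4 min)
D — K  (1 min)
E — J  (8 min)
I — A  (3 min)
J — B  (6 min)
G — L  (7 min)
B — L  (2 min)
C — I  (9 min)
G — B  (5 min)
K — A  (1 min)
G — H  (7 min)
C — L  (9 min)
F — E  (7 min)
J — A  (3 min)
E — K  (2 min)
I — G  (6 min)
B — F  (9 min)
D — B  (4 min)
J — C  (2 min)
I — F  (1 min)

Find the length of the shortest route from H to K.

Enumerating some paths:
H - G - B - K: 7+5+1 = 13
H - G - F - I - A - K: 7+4+1+3+1 = 16
Cheapest is H - G - B - K at 13 min.

13 min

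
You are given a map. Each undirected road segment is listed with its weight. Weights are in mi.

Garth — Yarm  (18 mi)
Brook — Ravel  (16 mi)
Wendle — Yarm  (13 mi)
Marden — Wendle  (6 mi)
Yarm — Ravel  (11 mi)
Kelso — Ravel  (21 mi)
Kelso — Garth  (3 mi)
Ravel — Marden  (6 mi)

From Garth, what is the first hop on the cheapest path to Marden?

Enumerating some paths:
Garth–Kelso–Ravel–Marden: 3+21+6 = 30
Garth–Yarm–Ravel–Marden: 18+11+6 = 35
Cheapest is Garth–Kelso–Ravel–Marden at 30 mi.
So from Garth the first move is to Kelso.

Kelso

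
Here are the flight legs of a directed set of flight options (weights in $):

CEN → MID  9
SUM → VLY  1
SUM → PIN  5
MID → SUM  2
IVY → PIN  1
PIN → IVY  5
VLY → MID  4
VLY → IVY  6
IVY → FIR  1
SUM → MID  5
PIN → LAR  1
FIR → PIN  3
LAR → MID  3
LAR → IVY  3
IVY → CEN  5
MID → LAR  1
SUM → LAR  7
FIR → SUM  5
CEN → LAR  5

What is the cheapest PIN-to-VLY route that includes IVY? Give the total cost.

$11

Shortest PIN→IVY: PIN–LAR–IVY = 4
Best IVY to VLY: IVY–FIR–SUM–VLY costing 7
Total via IVY: 4 + 7 = $11.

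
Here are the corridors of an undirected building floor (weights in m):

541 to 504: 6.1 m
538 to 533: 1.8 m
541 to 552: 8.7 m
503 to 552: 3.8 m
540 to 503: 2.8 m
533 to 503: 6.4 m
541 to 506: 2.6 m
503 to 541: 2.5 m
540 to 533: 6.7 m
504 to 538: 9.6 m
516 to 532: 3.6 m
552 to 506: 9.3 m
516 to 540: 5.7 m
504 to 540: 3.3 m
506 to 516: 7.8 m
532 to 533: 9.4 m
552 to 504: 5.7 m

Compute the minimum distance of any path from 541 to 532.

14 m

Running Dijkstra from 541:
541: 0
503: 2.5  (via 541)
506: 2.6  (via 541)
540: 5.3  (via 503)
504: 6.1  (via 541)
552: 6.3  (via 503)
533: 8.9  (via 503)
516: 10.4  (via 506)
538: 10.7  (via 533)
532: 14  (via 516)
Shortest route: 541–506–516–532 = 14 m.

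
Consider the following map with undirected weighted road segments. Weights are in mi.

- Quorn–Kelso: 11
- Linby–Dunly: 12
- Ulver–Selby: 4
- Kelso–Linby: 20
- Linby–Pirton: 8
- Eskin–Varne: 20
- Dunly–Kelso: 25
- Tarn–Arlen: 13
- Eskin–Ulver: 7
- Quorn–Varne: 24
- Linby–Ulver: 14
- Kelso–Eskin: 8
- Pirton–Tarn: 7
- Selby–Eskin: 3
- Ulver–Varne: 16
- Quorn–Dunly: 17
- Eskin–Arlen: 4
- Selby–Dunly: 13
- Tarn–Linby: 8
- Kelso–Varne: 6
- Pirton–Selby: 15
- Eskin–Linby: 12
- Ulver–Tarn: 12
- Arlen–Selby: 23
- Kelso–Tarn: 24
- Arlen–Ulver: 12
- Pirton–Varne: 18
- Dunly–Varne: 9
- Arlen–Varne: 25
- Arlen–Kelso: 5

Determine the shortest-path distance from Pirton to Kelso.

24 mi

Shortest distances from Pirton:
Pirton: 0
Tarn: 7  (via Pirton)
Linby: 8  (via Pirton)
Selby: 15  (via Pirton)
Varne: 18  (via Pirton)
Eskin: 18  (via Selby)
Ulver: 19  (via Tarn)
Dunly: 20  (via Linby)
Arlen: 20  (via Tarn)
Kelso: 24  (via Varne)
Shortest route: Pirton–Varne–Kelso = 24 mi.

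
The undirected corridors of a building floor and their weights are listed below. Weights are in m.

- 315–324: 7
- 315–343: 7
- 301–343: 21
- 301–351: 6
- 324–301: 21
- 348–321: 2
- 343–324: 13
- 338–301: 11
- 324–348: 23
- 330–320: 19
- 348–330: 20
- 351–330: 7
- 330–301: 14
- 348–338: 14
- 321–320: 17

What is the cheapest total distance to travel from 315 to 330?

41 m

Candidate routes:
315 → 324 → 301 → 351 → 330: 7+21+6+7 = 41
315 → 343 → 301 → 330: 7+21+14 = 42
315 → 324 → 301 → 330: 7+21+14 = 42
The minimum is 41 m via 315 → 324 → 301 → 351 → 330.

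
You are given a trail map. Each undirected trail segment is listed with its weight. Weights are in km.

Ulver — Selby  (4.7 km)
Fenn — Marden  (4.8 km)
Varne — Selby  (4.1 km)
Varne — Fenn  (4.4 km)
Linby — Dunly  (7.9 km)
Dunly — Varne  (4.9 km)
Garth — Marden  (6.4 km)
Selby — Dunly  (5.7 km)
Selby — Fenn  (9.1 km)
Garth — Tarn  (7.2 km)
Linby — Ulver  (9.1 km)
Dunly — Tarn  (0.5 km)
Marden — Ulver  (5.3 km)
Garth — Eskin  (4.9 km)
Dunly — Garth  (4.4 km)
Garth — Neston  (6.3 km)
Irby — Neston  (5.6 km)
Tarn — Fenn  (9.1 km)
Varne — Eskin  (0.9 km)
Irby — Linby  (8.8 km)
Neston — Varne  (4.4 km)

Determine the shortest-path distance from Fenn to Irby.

Running Dijkstra from Fenn:
Fenn: 0
Varne: 4.4  (via Fenn)
Marden: 4.8  (via Fenn)
Eskin: 5.3  (via Varne)
Selby: 8.5  (via Varne)
Neston: 8.8  (via Varne)
Tarn: 9.1  (via Fenn)
Dunly: 9.3  (via Varne)
Ulver: 10.1  (via Marden)
Garth: 10.2  (via Eskin)
Irby: 14.4  (via Neston)
Shortest route: Fenn–Varne–Neston–Irby = 14.4 km.

14.4 km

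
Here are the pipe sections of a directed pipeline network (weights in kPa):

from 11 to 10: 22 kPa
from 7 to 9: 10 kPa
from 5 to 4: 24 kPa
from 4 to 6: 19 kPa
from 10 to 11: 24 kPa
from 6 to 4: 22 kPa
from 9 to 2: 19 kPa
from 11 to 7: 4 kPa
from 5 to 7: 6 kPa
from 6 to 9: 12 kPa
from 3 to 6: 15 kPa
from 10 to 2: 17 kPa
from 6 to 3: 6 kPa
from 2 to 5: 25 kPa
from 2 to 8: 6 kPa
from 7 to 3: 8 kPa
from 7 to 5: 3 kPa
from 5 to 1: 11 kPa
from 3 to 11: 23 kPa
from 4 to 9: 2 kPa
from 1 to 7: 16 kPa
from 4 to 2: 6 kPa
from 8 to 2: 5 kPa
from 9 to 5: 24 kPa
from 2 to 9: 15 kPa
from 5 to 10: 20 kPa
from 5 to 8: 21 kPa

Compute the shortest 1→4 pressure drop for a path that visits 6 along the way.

61 kPa

Best 1 to 6: 1–7–3–6 costing 39
Shortest 6→4: 6–4 = 22
Total via 6: 39 + 22 = 61 kPa.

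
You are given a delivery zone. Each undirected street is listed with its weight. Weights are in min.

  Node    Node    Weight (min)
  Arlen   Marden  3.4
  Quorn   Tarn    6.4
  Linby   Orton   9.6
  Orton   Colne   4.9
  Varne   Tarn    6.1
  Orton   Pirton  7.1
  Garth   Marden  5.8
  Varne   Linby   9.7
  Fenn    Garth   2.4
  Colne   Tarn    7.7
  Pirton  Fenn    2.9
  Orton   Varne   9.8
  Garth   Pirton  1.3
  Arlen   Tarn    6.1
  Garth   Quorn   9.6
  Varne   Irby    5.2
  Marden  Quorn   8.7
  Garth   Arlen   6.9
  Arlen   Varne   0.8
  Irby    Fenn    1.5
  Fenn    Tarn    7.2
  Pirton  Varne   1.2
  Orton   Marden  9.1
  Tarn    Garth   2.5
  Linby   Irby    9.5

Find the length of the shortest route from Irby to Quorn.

12.8 min

Compare a few routes:
Irby → Fenn → Garth → Quorn: 1.5+2.4+9.6 = 13.5
Irby → Fenn → Pirton → Garth → Tarn → Quorn: 1.5+2.9+1.3+2.5+6.4 = 14.6
Irby → Fenn → Tarn → Quorn: 1.5+7.2+6.4 = 15.1
Irby → Fenn → Garth → Tarn → Quorn: 1.5+2.4+2.5+6.4 = 12.8
The minimum is 12.8 min via Irby → Fenn → Garth → Tarn → Quorn.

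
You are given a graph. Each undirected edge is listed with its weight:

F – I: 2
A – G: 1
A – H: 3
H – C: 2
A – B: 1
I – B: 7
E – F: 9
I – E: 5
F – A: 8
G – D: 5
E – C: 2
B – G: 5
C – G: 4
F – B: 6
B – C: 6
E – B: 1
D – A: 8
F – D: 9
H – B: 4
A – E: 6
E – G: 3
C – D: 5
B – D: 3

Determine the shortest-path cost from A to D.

4

Settle nodes by increasing distance from A:
A: 0
B: 1  (via A)
G: 1  (via A)
E: 2  (via B)
H: 3  (via A)
C: 4  (via E)
D: 4  (via B)
Shortest route: A → B → D = 4.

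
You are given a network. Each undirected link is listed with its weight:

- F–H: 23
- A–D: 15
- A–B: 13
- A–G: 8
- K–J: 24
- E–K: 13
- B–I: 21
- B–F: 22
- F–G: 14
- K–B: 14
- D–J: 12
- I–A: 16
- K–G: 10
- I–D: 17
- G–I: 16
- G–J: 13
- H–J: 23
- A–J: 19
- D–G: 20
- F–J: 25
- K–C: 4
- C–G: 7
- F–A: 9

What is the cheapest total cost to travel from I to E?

Running Dijkstra from I:
I: 0
A: 16  (via I)
G: 16  (via I)
D: 17  (via I)
B: 21  (via I)
C: 23  (via G)
F: 25  (via A)
K: 26  (via G)
J: 29  (via G)
E: 39  (via K)
Shortest route: I → G → K → E = 39.

39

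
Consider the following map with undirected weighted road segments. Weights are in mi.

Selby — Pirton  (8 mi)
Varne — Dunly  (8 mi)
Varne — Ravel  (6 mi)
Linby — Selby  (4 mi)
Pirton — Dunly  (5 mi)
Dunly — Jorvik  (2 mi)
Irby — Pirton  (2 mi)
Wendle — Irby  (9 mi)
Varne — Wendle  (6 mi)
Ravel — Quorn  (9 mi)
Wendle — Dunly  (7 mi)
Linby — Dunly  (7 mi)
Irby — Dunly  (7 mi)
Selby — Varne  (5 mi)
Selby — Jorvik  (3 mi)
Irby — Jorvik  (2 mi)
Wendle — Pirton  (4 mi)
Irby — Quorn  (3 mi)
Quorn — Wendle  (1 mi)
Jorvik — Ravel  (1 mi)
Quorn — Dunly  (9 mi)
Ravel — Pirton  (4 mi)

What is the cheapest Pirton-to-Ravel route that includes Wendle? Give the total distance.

Best Pirton to Wendle: Pirton–Wendle costing 4
Best Wendle to Ravel: Wendle–Quorn–Irby–Jorvik–Ravel costing 7
Total via Wendle: 4 + 7 = 11 mi.

11 mi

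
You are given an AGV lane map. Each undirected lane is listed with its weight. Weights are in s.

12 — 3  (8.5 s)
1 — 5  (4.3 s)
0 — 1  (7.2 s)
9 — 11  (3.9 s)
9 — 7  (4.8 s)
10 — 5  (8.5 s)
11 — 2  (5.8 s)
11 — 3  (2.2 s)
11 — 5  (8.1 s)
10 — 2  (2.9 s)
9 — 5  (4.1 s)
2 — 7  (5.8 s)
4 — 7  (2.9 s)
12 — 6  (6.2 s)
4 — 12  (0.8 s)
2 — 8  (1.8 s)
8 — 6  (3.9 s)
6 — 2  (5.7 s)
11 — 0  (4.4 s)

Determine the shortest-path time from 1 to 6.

Compare a few routes:
1 - 0 - 11 - 2 - 6: 7.2+4.4+5.8+5.7 = 23.1
1 - 0 - 11 - 2 - 8 - 6: 7.2+4.4+5.8+1.8+3.9 = 23.1
1 - 5 - 10 - 2 - 6: 4.3+8.5+2.9+5.7 = 21.4
The minimum is 21.4 s via 1 - 5 - 10 - 2 - 6.

21.4 s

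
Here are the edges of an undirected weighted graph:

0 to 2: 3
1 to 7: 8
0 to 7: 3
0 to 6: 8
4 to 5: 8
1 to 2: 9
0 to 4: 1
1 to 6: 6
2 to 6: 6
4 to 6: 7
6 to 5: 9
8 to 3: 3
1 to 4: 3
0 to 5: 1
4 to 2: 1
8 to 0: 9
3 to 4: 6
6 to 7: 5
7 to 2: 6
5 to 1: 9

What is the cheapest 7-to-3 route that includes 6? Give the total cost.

18

Shortest 7→6: 7 → 6 = 5
Best 6 to 3: 6 → 4 → 3 costing 13
Total via 6: 5 + 13 = 18.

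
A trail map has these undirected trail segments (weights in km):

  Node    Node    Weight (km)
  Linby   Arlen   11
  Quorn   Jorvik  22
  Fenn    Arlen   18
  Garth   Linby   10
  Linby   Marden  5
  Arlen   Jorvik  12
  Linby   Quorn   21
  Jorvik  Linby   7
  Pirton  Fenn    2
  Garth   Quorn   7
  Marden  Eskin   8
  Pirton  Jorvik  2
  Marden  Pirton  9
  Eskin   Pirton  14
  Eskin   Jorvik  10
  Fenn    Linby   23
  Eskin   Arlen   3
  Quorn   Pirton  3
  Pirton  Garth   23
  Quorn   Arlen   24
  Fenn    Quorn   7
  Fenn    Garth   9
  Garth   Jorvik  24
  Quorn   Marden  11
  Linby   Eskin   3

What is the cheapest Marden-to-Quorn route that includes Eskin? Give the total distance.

Shortest Marden→Eskin: Marden → Eskin = 8
Shortest Eskin→Quorn: Eskin → Jorvik → Pirton → Quorn = 15
Total via Eskin: 8 + 15 = 23 km.

23 km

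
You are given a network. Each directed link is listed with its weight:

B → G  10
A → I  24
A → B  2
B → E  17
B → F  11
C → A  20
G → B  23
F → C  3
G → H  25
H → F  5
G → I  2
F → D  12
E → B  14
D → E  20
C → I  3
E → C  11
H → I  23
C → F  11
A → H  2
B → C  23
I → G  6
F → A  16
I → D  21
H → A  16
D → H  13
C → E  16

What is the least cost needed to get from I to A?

47

Running Dijkstra from I:
I: 0
G: 6  (via I)
D: 21  (via I)
B: 29  (via G)
H: 31  (via G)
F: 36  (via H)
C: 39  (via F)
E: 41  (via D)
A: 47  (via H)
Shortest route: I–G–H–A = 47.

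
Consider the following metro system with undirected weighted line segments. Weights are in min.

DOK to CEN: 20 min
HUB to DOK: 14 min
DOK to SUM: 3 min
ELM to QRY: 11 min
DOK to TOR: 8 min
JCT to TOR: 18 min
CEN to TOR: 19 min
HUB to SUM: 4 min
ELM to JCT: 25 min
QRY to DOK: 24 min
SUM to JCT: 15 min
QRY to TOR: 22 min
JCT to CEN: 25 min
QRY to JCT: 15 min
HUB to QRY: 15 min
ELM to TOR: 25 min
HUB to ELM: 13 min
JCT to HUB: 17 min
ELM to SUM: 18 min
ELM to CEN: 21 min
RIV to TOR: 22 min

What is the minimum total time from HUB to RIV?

Settle nodes by increasing distance from HUB:
HUB: 0
SUM: 4  (via HUB)
DOK: 7  (via SUM)
ELM: 13  (via HUB)
TOR: 15  (via DOK)
QRY: 15  (via HUB)
JCT: 17  (via HUB)
CEN: 27  (via DOK)
RIV: 37  (via TOR)
Shortest route: HUB → SUM → DOK → TOR → RIV = 37 min.

37 min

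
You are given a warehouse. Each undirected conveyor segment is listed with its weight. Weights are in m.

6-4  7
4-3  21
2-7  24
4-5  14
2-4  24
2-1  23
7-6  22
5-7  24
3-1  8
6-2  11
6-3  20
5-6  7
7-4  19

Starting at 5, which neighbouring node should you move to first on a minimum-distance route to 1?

Compare a few routes:
5–6–2–1: 7+11+23 = 41
5–6–3–1: 7+20+8 = 35
The minimum is 35 m via 5–6–3–1.
So from 5 the first move is to 6.

6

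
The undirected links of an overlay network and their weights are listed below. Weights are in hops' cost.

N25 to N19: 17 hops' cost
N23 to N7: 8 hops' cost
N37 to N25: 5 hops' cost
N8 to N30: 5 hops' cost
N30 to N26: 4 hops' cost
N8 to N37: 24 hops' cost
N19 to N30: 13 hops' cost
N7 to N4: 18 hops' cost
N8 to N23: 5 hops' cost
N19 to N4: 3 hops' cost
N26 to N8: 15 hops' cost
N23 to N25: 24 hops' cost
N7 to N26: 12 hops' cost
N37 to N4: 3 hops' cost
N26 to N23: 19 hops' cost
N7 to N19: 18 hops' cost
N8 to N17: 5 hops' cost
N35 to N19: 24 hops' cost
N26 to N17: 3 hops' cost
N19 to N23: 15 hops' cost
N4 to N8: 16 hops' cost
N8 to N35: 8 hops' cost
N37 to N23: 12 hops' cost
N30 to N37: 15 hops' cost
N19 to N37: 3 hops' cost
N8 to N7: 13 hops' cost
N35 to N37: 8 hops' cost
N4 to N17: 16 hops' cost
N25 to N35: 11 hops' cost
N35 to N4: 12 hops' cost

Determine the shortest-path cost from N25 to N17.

Compare a few routes:
N25–N37–N35–N8–N17: 5+8+8+5 = 26
N25–N37–N23–N8–N17: 5+12+5+5 = 27
N25–N37–N4–N17: 5+3+16 = 24
The minimum is 24 hops' cost via N25–N37–N4–N17.

24 hops' cost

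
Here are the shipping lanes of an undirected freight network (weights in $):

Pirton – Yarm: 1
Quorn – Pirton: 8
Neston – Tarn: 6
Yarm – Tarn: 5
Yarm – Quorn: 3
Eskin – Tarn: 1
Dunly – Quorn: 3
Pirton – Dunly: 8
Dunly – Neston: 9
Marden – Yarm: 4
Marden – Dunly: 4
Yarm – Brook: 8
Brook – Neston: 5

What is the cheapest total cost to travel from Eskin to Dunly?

Settle nodes by increasing distance from Eskin:
Eskin: 0
Tarn: 1  (via Eskin)
Yarm: 6  (via Tarn)
Neston: 7  (via Tarn)
Pirton: 7  (via Yarm)
Quorn: 9  (via Yarm)
Marden: 10  (via Yarm)
Dunly: 12  (via Quorn)
Shortest route: Eskin → Tarn → Yarm → Quorn → Dunly = $12.

$12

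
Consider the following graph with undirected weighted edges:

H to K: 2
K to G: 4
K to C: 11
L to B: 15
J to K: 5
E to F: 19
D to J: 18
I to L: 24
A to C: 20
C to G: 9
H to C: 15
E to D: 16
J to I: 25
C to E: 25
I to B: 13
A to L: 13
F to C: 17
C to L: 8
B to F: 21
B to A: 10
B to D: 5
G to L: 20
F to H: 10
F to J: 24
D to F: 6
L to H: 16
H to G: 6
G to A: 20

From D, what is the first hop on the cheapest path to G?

F

Enumerating some paths:
D–F–C–G: 6+17+9 = 32
D–F–H–G: 6+10+6 = 22
D–J–K–H–G: 18+5+2+6 = 31
D–J–K–G: 18+5+4 = 27
Cheapest is D–F–H–G at 22.
So from D the first move is to F.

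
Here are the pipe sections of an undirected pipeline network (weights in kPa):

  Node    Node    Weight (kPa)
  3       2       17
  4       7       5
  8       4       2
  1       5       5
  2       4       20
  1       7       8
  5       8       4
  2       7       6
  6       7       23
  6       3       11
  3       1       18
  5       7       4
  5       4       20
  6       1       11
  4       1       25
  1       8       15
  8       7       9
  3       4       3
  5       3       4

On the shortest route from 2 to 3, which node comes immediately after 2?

Enumerating some paths:
2–3: 17 = 17
2–7–5–8–4–3: 6+4+4+2+3 = 19
2–7–5–3: 6+4+4 = 14
The minimum is 14 kPa via 2–7–5–3.
So from 2 the first move is to 7.

7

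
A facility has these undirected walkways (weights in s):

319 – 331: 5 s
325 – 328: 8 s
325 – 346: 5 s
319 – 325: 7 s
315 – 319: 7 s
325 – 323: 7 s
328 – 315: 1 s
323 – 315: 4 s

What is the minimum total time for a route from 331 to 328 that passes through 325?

20 s

Best 331 to 325: 331 → 319 → 325 costing 12
Best 325 to 328: 325 → 328 costing 8
Total via 325: 12 + 8 = 20 s.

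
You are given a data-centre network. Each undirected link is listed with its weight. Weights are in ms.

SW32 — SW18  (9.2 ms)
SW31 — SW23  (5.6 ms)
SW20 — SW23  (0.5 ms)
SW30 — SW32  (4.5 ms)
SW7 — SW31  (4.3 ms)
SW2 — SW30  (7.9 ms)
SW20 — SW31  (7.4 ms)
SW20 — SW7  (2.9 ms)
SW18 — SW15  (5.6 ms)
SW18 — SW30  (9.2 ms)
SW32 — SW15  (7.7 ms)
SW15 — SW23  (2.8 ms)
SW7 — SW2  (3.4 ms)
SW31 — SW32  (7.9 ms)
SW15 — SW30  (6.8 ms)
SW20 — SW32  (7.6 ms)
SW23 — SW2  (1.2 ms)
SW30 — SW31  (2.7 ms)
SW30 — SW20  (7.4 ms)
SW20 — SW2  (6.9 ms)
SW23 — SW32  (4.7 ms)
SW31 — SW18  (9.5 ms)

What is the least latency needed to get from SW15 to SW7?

6.2 ms

Compare a few routes:
SW15 - SW23 - SW20 - SW7: 2.8+0.5+2.9 = 6.2
SW15 - SW23 - SW2 - SW7: 2.8+1.2+3.4 = 7.4
Cheapest is SW15 - SW23 - SW20 - SW7 at 6.2 ms.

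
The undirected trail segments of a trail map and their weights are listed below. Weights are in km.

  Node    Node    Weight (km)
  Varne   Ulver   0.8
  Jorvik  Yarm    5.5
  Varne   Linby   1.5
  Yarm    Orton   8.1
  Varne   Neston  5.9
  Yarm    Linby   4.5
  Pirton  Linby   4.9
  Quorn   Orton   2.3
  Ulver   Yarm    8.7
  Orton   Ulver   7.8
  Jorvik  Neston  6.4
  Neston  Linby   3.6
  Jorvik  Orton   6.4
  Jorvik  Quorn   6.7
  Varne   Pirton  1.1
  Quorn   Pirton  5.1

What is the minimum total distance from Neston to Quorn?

Shortest distances from Neston:
Neston: 0
Linby: 3.6  (via Neston)
Varne: 5.1  (via Linby)
Ulver: 5.9  (via Varne)
Pirton: 6.2  (via Varne)
Jorvik: 6.4  (via Neston)
Yarm: 8.1  (via Linby)
Quorn: 11.3  (via Pirton)
Shortest route: Neston–Linby–Varne–Pirton–Quorn = 11.3 km.

11.3 km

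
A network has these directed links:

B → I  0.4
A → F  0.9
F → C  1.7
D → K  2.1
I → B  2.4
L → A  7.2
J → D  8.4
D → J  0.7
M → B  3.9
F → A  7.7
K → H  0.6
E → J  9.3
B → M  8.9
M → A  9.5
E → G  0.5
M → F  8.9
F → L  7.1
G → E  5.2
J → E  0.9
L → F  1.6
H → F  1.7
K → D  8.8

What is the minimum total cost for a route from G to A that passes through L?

Shortest G→L: G–E–J–D–K–H–F–L = 34.4
Shortest L→A: L–A = 7.2
Total via L: 34.4 + 7.2 = 41.6.

41.6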